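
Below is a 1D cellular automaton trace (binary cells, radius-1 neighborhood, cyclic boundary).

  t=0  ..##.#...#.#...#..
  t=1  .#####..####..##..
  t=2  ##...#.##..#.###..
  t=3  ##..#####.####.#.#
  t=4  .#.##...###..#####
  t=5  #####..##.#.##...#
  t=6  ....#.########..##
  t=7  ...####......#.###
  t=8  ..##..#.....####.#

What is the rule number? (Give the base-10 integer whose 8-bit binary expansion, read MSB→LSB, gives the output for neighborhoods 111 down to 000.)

  [7] ### => .  t=1,i=2
  [6] ##. => #  t=0,i=3
  [5] #.# => #  t=0,i=4
  [4] #.. => .  t=0,i=6
  [3] .## => #  t=0,i=2
  [2] .#. => #  t=0,i=5
  [1] ..# => #  t=0,i=1
  [0] ... => .  t=0,i=0
  bits 01101110 = 110

110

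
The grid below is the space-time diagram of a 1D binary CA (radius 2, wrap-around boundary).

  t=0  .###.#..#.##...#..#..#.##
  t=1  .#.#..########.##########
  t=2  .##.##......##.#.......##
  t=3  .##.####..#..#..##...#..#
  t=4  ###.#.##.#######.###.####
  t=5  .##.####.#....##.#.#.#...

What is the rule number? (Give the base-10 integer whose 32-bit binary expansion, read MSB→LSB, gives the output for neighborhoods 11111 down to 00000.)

  [31] ##### => .  t=1,i=8
  [30] ####. => #  t=1,i=12
  [29] ###.# => #  t=0,i=3
  [28] ###.. => #  t=3,i=7
  [27] ##.## => .  t=0,i=0
  [26] ##.#. => .  t=0,i=4
  [25] ##..# => .  t=3,i=8
  [24] ##... => #  t=0,i=12
  [23] #.### => #  t=0,i=1
  [22] #.##. => #  t=0,i=10
  [21] #.#.# => #  t=1,i=1
  [20] #.#.. => .  t=0,i=5
  [19] #..## => #  t=1,i=5
  [18] #..#. => #  t=0,i=7
  [17] #...# => #  t=0,i=13
  [16] #.... => #  t=2,i=7
  [15] .#### => .  t=1,i=7
  [14] .###. => .  t=0,i=2
  [13] .##.# => #  t=0,i=24
  [12] .##.. => #  t=0,i=11
  [11] .#.## => #  t=0,i=9
  [10] .#.#. => #  t=1,i=2
  [9] .#..# => #  t=0,i=6
  [8] .#... => #  t=2,i=16
  [7] ..### => .  t=1,i=6
  [6] ..##. => .  t=2,i=12
  [5] ..#.# => #  t=0,i=8
  [4] ..#.. => #  t=0,i=15
  [3] ...## => .  t=2,i=11
  [2] ...#. => .  t=0,i=14
  [1] ....# => #  t=2,i=10
  [0] ..... => .  t=2,i=8
  bits 01110001111011110011111100110010 = 1911504690

1911504690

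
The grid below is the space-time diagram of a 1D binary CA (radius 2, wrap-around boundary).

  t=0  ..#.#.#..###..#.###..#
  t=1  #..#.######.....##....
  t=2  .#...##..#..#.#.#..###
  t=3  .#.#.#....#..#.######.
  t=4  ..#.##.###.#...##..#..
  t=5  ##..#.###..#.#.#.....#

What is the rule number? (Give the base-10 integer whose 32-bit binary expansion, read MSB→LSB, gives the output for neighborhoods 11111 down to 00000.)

  ##### -> .   bit 31 = 0  t=1,i=7
  ####. -> #   bit 30 = 1  t=1,i=9
  ###.# -> .   bit 29 = 0  t=2,i=21
  ###.. -> .   bit 28 = 0  t=0,i=11
  ##.## -> #   bit 27 = 1  t=4,i=6
  ##.#. -> .   bit 26 = 0  t=2,i=0
  ##..# -> .   bit 25 = 0  t=0,i=12
  ##... -> .   bit 24 = 0  t=1,i=11
  #.### -> #   bit 23 = 1  t=0,i=16
  #.##. -> #   bit 22 = 1  t=4,i=4
  #.#.# -> .   bit 21 = 0  t=0,i=4
  #.#.. -> #   bit 20 = 1  t=0,i=6
  #..## -> #   bit 19 = 1  t=0,i=8
  #..#. -> .   bit 18 = 0  t=0,i=1
  #...# -> #   bit 17 = 1  t=2,i=3
  #.... -> #   bit 16 = 1  t=1,i=12
  .#### -> #   bit 15 = 1  t=1,i=6
  .###. -> #   bit 14 = 1  t=0,i=10
  .##.# -> .   bit 13 = 0  t=4,i=5
  .##.. -> .   bit 12 = 0  t=1,i=17
  .#.## -> .   bit 11 = 0  t=0,i=15
  .#.#. -> #   bit 10 = 1  t=0,i=3
  .#..# -> #   bit 9 = 1  t=0,i=0
  .#... -> .   bit 8 = 0  t=2,i=2
  ..### -> #   bit 7 = 1  t=0,i=9
  ..##. -> #   bit 6 = 1  t=1,i=16
  ..#.# -> .   bit 5 = 0  t=0,i=2
  ..#.. -> .   bit 4 = 0  t=0,i=21
  ...## -> .   bit 3 = 0  t=1,i=15
  ...#. -> #   bit 2 = 1  t=1,i=21
  ....# -> #   bit 1 = 1  t=1,i=14
  ..... -> .   bit 0 = 0  t=1,i=13
  bits 01001000110110111100011011000110 = 1222362822

1222362822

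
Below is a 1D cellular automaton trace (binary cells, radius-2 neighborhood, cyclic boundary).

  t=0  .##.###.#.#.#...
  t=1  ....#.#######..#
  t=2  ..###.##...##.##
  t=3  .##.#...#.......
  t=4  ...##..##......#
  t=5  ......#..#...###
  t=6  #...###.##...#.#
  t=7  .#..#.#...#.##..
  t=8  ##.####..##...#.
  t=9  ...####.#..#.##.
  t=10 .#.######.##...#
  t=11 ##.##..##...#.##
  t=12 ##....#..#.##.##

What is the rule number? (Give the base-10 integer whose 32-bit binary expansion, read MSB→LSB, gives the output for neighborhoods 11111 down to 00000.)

1975289014

  nb #####: next=.  (t=1,i=8, bit31=0)
  nb ####.: next=#  (t=1,i=11, bit30=1)
  nb ###.#: next=#  (t=0,i=6, bit29=1)
  nb ###..: next=#  (t=1,i=12, bit28=1)
  nb ##.##: next=.  (t=0,i=3, bit27=0)
  nb ##.#.: next=#  (t=0,i=7, bit26=1)
  nb ##..#: next=.  (t=1,i=13, bit25=0)
  nb ##...: next=#  (t=2,i=8, bit24=1)
  nb #.###: next=#  (t=0,i=4, bit23=1)
  nb #.##.: next=.  (t=2,i=6, bit22=0)
  nb #.#.#: next=#  (t=0,i=8, bit21=1)
  nb #.#..: next=#  (t=0,i=12, bit20=1)
  nb #..##: next=#  (t=2,i=1, bit19=1)
  nb #..#.: next=#  (t=1,i=14, bit18=1)
  nb #...#: next=.  (t=2,i=9, bit17=0)
  nb #....: next=.  (t=0,i=14, bit16=0)
  nb .####: next=#  (t=1,i=7, bit15=1)
  nb .###.: next=.  (t=0,i=5, bit14=0)
  nb .##.#: next=.  (t=0,i=2, bit13=0)
  nb .##..: next=.  (t=2,i=7, bit12=0)
  nb .#.##: next=.  (t=1,i=5, bit11=0)
  nb .#.#.: next=#  (t=0,i=9, bit10=1)
  nb .#..#: next=.  (t=5,i=7, bit9=0)
  nb .#...: next=.  (t=0,i=13, bit8=0)
  nb ..###: next=#  (t=2,i=2, bit7=1)
  nb ..##.: next=.  (t=0,i=1, bit6=0)
  nb ..#.#: next=#  (t=1,i=4, bit5=1)
  nb ..#..: next=#  (t=1,i=15, bit4=1)
  nb ...##: next=.  (t=0,i=0, bit3=0)
  nb ...#.: next=#  (t=1,i=3, bit2=1)
  nb ....#: next=#  (t=0,i=15, bit1=1)
  nb .....: next=.  (t=3,i=11, bit0=0)
  bits 01110101101111001000010010110110 = 1975289014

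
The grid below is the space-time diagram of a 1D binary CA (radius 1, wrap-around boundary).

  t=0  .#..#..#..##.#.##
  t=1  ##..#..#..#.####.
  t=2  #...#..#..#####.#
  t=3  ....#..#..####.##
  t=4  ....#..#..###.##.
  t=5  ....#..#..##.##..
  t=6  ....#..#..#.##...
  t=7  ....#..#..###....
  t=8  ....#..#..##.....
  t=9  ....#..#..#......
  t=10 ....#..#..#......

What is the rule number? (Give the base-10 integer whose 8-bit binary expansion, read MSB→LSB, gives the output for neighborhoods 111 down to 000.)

  ###|#  b7=1 t=1,i=13
  ##.|.  b6=0 t=0,i=11
  #.#|#  b5=1 t=0,i=0
  #..|.  b4=0 t=0,i=2
  .##|#  b3=1 t=0,i=10
  .#.|#  b2=1 t=0,i=1
  ..#|.  b1=0 t=0,i=3
  ...|.  b0=0 t=2,i=2
  bits 10101100 = 172

172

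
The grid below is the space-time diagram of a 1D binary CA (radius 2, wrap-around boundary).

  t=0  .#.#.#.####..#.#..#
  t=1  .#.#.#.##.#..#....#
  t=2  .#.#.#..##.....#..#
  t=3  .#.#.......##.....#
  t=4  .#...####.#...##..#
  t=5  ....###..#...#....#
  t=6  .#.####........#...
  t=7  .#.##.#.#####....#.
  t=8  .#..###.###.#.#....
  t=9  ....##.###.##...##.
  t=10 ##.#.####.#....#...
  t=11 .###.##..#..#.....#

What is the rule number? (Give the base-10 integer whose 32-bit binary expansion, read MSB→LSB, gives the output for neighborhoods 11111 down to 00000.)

2627854505

  #####|#  b31=1 t=7,i=10
  ####.|.  b30=0 t=0,i=9
  ###.#|.  b29=0 t=4,i=8
  ###..|#  b28=1 t=0,i=10
  ##.##|#  b27=1 t=8,i=7
  ##.#.|#  b26=1 t=1,i=9
  ##..#|.  b25=0 t=0,i=11
  ##...|.  b24=0 t=2,i=10
  #.###|#  b23=1 t=0,i=7
  #.##.|.  b22=0 t=1,i=7
  #.#.#|#  b21=1 t=0,i=1
  #.#..|.  b20=0 t=0,i=15
  #..##|.  b19=0 t=2,i=7
  #..#.|.  b18=0 t=0,i=12
  #...#|.  b17=0 t=4,i=3
  #....|#  b16=1 t=1,i=15
  .####|#  b15=1 t=0,i=8
  .###.|#  b14=1 t=5,i=5
  .##.#|#  b13=1 t=1,i=8
  .##..|.  b12=0 t=2,i=9
  .#.##|.  b11=0 t=0,i=6
  .#.#.|.  b10=0 t=0,i=0
  .#..#|.  b9=0 t=0,i=16
  .#...|.  b8=0 t=1,i=14
  ..###|#  b7=1 t=4,i=5
  ..##.|.  b6=0 t=2,i=8
  ..#.#|#  b5=1 t=0,i=13
  ..#..|.  b4=0 t=1,i=13
  ...##|#  b3=1 t=3,i=10
  ...#.|.  b2=0 t=1,i=17
  ....#|.  b1=0 t=1,i=16
  .....|#  b0=1 t=2,i=12
  bits 10011100101000011110000010101001 = 2627854505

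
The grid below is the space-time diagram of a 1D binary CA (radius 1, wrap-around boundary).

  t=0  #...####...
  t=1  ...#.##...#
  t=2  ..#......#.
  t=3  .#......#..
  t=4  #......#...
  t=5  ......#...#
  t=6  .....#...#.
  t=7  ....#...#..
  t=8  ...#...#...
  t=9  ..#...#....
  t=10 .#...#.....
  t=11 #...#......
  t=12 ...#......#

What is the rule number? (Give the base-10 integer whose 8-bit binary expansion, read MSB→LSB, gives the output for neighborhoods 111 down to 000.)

130

  nb ###: next=#  (t=0,i=5, bit7=1)
  nb ##.: next=.  (t=0,i=7, bit6=0)
  nb #.#: next=.  (t=1,i=4, bit5=0)
  nb #..: next=.  (t=0,i=1, bit4=0)
  nb .##: next=.  (t=0,i=4, bit3=0)
  nb .#.: next=.  (t=0,i=0, bit2=0)
  nb ..#: next=#  (t=0,i=3, bit1=1)
  nb ...: next=.  (t=0,i=2, bit0=0)
  bits 10000010 = 130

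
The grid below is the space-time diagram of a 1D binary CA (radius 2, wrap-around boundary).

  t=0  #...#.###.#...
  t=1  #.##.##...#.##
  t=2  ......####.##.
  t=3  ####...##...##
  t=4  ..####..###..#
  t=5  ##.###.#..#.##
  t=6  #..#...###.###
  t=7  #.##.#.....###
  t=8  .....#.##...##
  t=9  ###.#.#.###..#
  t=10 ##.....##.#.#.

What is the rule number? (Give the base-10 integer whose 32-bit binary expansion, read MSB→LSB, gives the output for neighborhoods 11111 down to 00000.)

  [31] ##### => .  t=3,i=0
  [30] ####. => #  t=2,i=8
  [29] ###.# => .  t=0,i=8
  [28] ###.. => #  t=3,i=3
  [27] ##.## => .  t=1,i=1
  [26] ##.#. => .  t=0,i=9
  [25] ##..# => .  t=4,i=6
  [24] ##... => #  t=1,i=7
  [23] #.### => #  t=0,i=6
  [22] #.##. => .  t=1,i=2
  [21] #.#.# => .  t=9,i=4
  [20] #.#.. => #  t=0,i=10
  [19] #..## => #  t=4,i=1
  [18] #..#. => #  t=4,i=12
  [17] #...# => #  t=0,i=2
  [16] #.... => #  t=2,i=0
  [15] .#### => #  t=2,i=7
  [14] .###. => .  t=0,i=7
  [13] .##.# => .  t=1,i=3
  [12] .##.. => #  t=1,i=6
  [11] .#.## => #  t=0,i=5
  [10] .#.#. => .  t=9,i=5
  [9] .#..# => #  t=4,i=0
  [8] .#... => .  t=0,i=1
  [7] ..### => .  t=2,i=6
  [6] ..##. => .  t=3,i=7
  [5] ..#.# => .  t=0,i=4
  [4] ..#.. => #  t=0,i=0
  [3] ...## => .  t=2,i=5
  [2] ...#. => #  t=0,i=3
  [1] ....# => .  t=2,i=4
  [0] ..... => #  t=2,i=1
  bits 01010001100111111001101000010101 = 1369414165

1369414165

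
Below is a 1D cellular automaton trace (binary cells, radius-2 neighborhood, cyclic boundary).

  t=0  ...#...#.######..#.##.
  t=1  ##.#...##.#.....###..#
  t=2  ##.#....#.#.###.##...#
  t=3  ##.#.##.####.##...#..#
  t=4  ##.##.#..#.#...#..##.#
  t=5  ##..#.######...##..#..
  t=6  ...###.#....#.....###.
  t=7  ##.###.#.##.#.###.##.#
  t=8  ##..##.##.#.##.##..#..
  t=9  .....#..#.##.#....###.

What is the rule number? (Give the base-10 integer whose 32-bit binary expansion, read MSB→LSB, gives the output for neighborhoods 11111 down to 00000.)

  #####|.  b31=0 t=0,i=11
  ####.|.  b30=0 t=0,i=13
  ###.#|#  b29=1 t=1,i=1
  ###..|.  b28=0 t=0,i=14
  ##.##|.  b27=0 t=2,i=15
  ##.#.|.  b26=0 t=1,i=2
  ##..#|.  b25=0 t=0,i=15
  ##...|#  b24=1 t=0,i=21
  #.###|.  b23=0 t=0,i=9
  #.##.|.  b22=0 t=0,i=19
  #.#.#|#  b21=1 t=2,i=10
  #.#..|#  b20=1 t=1,i=3
  #..##|.  b19=0 t=1,i=20
  #..#.|#  b18=1 t=0,i=16
  #...#|.  b17=0 t=0,i=5
  #....|#  b16=1 t=0,i=0
  .####|#  b15=1 t=0,i=10
  .###.|#  b14=1 t=1,i=0
  .##.#|#  b13=1 t=1,i=8
  .##..|.  b12=0 t=0,i=20
  .#.##|#  b11=1 t=0,i=8
  .#.#.|#  b10=1 t=2,i=9
  .#..#|#  b9=1 t=3,i=19
  .#...|.  b8=0 t=0,i=4
  ..###|#  b7=1 t=1,i=16
  ..##.|.  b6=0 t=1,i=7
  ..#.#|#  b5=1 t=0,i=7
  ..#..|#  b4=1 t=0,i=3
  ...##|.  b3=0 t=1,i=6
  ...#.|.  b2=0 t=0,i=2
  ....#|#  b1=1 t=0,i=1
  .....|#  b0=1 t=1,i=13
  bits 00100001001101011110111010110011 = 557182643

557182643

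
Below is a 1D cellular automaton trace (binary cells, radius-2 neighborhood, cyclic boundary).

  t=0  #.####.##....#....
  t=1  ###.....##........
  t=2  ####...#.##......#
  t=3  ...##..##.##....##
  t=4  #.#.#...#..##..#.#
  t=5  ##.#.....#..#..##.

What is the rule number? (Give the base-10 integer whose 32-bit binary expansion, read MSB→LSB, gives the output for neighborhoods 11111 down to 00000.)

360742568

  [31] ##### => .  t=2,i=1
  [30] ####. => .  t=0,i=4
  [29] ###.# => .  t=0,i=5
  [28] ###.. => #  t=1,i=2
  [27] ##.## => .  t=0,i=6
  [26] ##.#. => #  t=4,i=1
  [25] ##..# => .  t=3,i=5
  [24] ##... => #  t=0,i=9
  [23] #.### => #  t=0,i=2
  [22] #.##. => .  t=0,i=7
  [21] #.#.# => .  t=4,i=2
  [20] #.#.. => .  t=4,i=4
  [19] #..## => .  t=3,i=6
  [18] #..#. => .  t=4,i=14
  [17] #...# => .  t=2,i=5
  [16] #.... => .  t=0,i=10
  [15] .#### => .  t=0,i=3
  [14] .###. => #  t=1,i=1
  [13] .##.# => #  t=3,i=8
  [12] .##.. => #  t=0,i=8
  [11] .#.## => #  t=0,i=1
  [10] .#.#. => #  t=4,i=3
  [9] .#..# => #  t=4,i=9
  [8] .#... => .  t=0,i=14
  [7] ..### => #  t=1,i=0
  [6] ..##. => .  t=1,i=8
  [5] ..#.# => #  t=0,i=0
  [4] ..#.. => .  t=0,i=13
  [3] ...## => #  t=1,i=7
  [2] ...#. => .  t=0,i=12
  [1] ....# => .  t=0,i=11
  [0] ..... => .  t=1,i=5
  bits 00010101100000000111111010101000 = 360742568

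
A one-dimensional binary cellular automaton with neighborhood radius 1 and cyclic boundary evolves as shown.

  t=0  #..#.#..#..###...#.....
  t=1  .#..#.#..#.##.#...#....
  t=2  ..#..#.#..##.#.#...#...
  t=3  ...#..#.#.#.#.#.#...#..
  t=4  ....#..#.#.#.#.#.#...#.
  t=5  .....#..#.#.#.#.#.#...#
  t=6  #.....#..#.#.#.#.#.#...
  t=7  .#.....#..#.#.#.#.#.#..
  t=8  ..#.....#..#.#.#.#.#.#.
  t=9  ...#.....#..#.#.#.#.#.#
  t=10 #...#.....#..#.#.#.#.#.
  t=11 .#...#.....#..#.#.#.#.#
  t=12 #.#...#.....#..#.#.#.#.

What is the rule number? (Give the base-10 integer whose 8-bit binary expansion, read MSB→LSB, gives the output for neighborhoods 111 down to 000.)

  ### -> #   bit 7 = 1  t=0,i=12
  ##. -> .   bit 6 = 0  t=0,i=13
  #.# -> #   bit 5 = 1  t=0,i=4
  #.. -> #   bit 4 = 1  t=0,i=1
  .## -> #   bit 3 = 1  t=0,i=11
  .#. -> .   bit 2 = 0  t=0,i=0
  ..# -> .   bit 1 = 0  t=0,i=2
  ... -> .   bit 0 = 0  t=0,i=15
  bits 10111000 = 184

184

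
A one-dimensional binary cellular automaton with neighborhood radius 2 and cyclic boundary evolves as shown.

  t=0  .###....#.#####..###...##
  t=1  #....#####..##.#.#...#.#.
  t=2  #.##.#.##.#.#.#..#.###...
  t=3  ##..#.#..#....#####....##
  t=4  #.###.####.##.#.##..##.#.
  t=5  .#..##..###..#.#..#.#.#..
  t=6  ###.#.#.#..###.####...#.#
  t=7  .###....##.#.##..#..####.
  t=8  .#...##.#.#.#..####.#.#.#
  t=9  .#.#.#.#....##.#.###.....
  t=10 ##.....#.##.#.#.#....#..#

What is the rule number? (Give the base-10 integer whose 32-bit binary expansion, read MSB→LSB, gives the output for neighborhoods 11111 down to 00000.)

3994487542

  ##### -> #   bit 31 = 1  t=0,i=12
  ####. -> #   bit 30 = 1  t=0,i=13
  ###.# -> #   bit 29 = 1  t=4,i=4
  ###.. -> .   bit 28 = 0  t=0,i=3
  ##.## -> #   bit 27 = 1  t=0,i=0
  ##.#. -> #   bit 26 = 1  t=1,i=14
  ##..# -> #   bit 25 = 1  t=0,i=15
  ##... -> .   bit 24 = 0  t=0,i=4
  #.### -> .   bit 23 = 0  t=0,i=1
  #.##. -> .   bit 22 = 0  t=2,i=2
  #.#.# -> .   bit 21 = 0  t=1,i=15
  #.#.. -> #   bit 20 = 1  t=1,i=0
  #..## -> .   bit 19 = 0  t=0,i=16
  #..#. -> #   bit 18 = 1  t=2,i=16
  #...# -> #   bit 17 = 1  t=0,i=21
  #.... -> #   bit 16 = 1  t=0,i=5
  .#### -> .   bit 15 = 0  t=0,i=11
  .###. -> .   bit 14 = 0  t=0,i=2
  .##.# -> .   bit 13 = 0  t=0,i=24
  .##.. -> .   bit 12 = 0  t=4,i=17
  .#.## -> #   bit 11 = 1  t=0,i=9
  .#.#. -> .   bit 10 = 0  t=1,i=16
  .#..# -> #   bit 9 = 1  t=2,i=15
  .#... -> .   bit 8 = 0  t=1,i=1
  ..### -> #   bit 7 = 1  t=0,i=17
  ..##. -> #   bit 6 = 1  t=0,i=23
  ..#.# -> #   bit 5 = 1  t=0,i=8
  ..#.. -> #   bit 4 = 1  t=3,i=9
  ...## -> .   bit 3 = 0  t=0,i=22
  ...#. -> #   bit 2 = 1  t=0,i=7
  ....# -> #   bit 1 = 1  t=0,i=6
  ..... -> .   bit 0 = 0  t=9,i=22
  bits 11101110000101110000101011110110 = 3994487542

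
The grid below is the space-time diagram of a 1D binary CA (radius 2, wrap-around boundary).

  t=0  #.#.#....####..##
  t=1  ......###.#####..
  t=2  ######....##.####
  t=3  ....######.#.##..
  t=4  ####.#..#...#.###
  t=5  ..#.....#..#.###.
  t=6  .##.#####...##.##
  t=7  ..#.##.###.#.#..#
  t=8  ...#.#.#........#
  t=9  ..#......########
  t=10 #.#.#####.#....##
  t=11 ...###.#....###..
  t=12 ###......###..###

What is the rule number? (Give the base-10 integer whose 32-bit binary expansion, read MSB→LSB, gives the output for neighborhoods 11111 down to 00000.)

  #####|.  b31=0 t=1,i=12
  ####.|#  b30=1 t=0,i=11
  ###.#|.  b29=0 t=0,i=0
  ###..|#  b28=1 t=0,i=12
  ##.##|.  b27=0 t=1,i=9
  ##.#.|.  b26=0 t=0,i=1
  ##..#|#  b25=1 t=0,i=13
  ##...|#  b24=1 t=1,i=15
  #.###|#  b23=1 t=1,i=10
  #.##.|.  b22=0 t=3,i=13
  #.#.#|.  b21=0 t=0,i=2
  #.#..|.  b20=0 t=0,i=4
  #..##|#  b19=1 t=0,i=14
  #..#.|.  b18=0 t=4,i=7
  #...#|.  b17=0 t=4,i=10
  #....|#  b16=1 t=0,i=6
  .####|#  b15=1 t=0,i=10
  .###.|.  b14=0 t=0,i=16
  .##.#|#  b13=1 t=2,i=11
  .##..|#  b12=1 t=3,i=14
  .#.##|#  b11=1 t=3,i=12
  .#.#.|.  b10=0 t=0,i=3
  .#..#|.  b9=0 t=4,i=6
  .#...|.  b8=0 t=0,i=5
  ..###|.  b7=0 t=0,i=9
  ..##.|.  b6=0 t=2,i=10
  ..#.#|.  b5=0 t=4,i=12
  ..#..|#  b4=1 t=4,i=8
  ...##|#  b3=1 t=0,i=8
  ...#.|#  b2=1 t=4,i=11
  ....#|#  b1=1 t=0,i=7
  .....|#  b0=1 t=1,i=0
  bits 01010011100010011011100000011111 = 1401534495

1401534495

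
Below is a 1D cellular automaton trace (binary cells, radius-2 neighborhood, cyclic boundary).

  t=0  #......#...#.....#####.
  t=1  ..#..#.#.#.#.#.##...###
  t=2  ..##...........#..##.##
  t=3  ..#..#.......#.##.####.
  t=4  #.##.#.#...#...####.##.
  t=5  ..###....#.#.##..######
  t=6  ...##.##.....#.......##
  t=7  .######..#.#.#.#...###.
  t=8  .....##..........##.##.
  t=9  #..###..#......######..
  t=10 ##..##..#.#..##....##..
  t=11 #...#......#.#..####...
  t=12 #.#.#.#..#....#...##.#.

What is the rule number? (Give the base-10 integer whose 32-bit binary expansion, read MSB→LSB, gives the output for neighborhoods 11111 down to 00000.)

  nb #####: next=.  (t=0,i=19, bit31=0)
  nb ####.: next=#  (t=0,i=20, bit30=1)
  nb ###.#: next=#  (t=0,i=21, bit29=1)
  nb ###..: next=#  (t=1,i=22, bit28=1)
  nb ##.##: next=#  (t=2,i=20, bit27=1)
  nb ##.#.: next=#  (t=0,i=22, bit26=1)
  nb ##..#: next=.  (t=1,i=0, bit25=0)
  nb ##...: next=.  (t=1,i=17, bit24=0)
  nb #.###: next=#  (t=3,i=18, bit23=1)
  nb #.##.: next=#  (t=1,i=15, bit22=1)
  nb #.#.#: next=.  (t=1,i=7, bit21=0)
  nb #.#..: next=.  (t=0,i=0, bit20=0)
  nb #..##: next=.  (t=2,i=1, bit19=0)
  nb #..#.: next=.  (t=1,i=1, bit18=0)
  nb #...#: next=#  (t=0,i=9, bit17=1)
  nb #....: next=#  (t=0,i=2, bit16=1)
  nb .####: next=.  (t=0,i=18, bit15=0)
  nb .###.: next=#  (t=1,i=21, bit14=1)
  nb .##.#: next=#  (t=2,i=19, bit13=1)
  nb .##..: next=.  (t=1,i=16, bit12=0)
  nb .#.##: next=.  (t=1,i=14, bit11=0)
  nb .#.#.: next=.  (t=1,i=6, bit10=0)
  nb .#..#: next=#  (t=1,i=3, bit9=1)
  nb .#...: next=.  (t=0,i=1, bit8=0)
  nb ..###: next=.  (t=0,i=17, bit7=0)
  nb ..##.: next=#  (t=2,i=2, bit6=1)
  nb ..#.#: next=.  (t=1,i=5, bit5=0)
  nb ..#..: next=#  (t=0,i=7, bit4=1)
  nb ...##: next=#  (t=0,i=16, bit3=1)
  nb ...#.: next=.  (t=0,i=6, bit2=0)
  nb ....#: next=#  (t=0,i=5, bit1=1)
  nb .....: next=.  (t=0,i=3, bit0=0)
  bits 01111100110000110110001001011010 = 2093179482

2093179482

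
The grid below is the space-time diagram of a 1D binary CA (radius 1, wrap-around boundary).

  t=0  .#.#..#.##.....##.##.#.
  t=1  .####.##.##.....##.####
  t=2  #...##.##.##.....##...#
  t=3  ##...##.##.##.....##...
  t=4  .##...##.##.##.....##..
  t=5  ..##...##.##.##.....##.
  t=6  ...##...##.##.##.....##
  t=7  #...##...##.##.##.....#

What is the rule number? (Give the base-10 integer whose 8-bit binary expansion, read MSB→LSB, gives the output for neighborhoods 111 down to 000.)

116

  [7] ### => .  t=1,i=2
  [6] ##. => #  t=0,i=9
  [5] #.# => #  t=0,i=2
  [4] #.. => #  t=0,i=4
  [3] .## => .  t=0,i=8
  [2] .#. => #  t=0,i=1
  [1] ..# => .  t=0,i=0
  [0] ... => .  t=0,i=11
  bits 01110100 = 116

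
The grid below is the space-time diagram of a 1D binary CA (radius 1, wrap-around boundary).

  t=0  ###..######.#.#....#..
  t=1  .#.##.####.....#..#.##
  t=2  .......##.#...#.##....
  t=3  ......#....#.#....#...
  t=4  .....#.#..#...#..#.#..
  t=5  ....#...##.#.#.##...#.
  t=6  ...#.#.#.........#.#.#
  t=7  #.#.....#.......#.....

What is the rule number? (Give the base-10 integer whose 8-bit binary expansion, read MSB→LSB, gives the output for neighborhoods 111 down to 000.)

146

  ###|#  b7=1 t=0,i=1
  ##.|.  b6=0 t=0,i=2
  #.#|.  b5=0 t=0,i=11
  #..|#  b4=1 t=0,i=3
  .##|.  b3=0 t=0,i=0
  .#.|.  b2=0 t=0,i=12
  ..#|#  b1=1 t=0,i=4
  ...|.  b0=0 t=0,i=16
  bits 10010010 = 146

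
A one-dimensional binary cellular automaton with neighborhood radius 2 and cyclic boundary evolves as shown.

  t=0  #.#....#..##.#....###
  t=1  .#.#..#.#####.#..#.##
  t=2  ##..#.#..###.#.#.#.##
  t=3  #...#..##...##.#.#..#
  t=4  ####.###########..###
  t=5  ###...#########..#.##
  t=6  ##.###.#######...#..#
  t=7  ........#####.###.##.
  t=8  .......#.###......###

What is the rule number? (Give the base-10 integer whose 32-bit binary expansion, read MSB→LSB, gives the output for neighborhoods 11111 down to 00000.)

  ##### -> #   bit 31 = 1  t=1,i=10
  ####. -> #   bit 30 = 1  t=0,i=20
  ###.# -> .   bit 29 = 0  t=0,i=0
  ###.. -> .   bit 28 = 0  t=2,i=1
  ##.## -> .   bit 27 = 0  t=4,i=4
  ##.#. -> #   bit 26 = 1  t=0,i=1
  ##..# -> .   bit 25 = 0  t=2,i=2
  ##... -> #   bit 24 = 1  t=3,i=1
  #.### -> .   bit 23 = 0  t=1,i=8
  #.##. -> #   bit 22 = 1  t=1,i=19
  #.#.# -> #   bit 21 = 1  t=1,i=1
  #.#.. -> .   bit 20 = 0  t=0,i=2
  #..## -> #   bit 19 = 1  t=0,i=9
  #..#. -> .   bit 18 = 0  t=1,i=5
  #...# -> #   bit 17 = 1  t=3,i=2
  #.... -> .   bit 16 = 0  t=0,i=4
  .#### -> #   bit 15 = 1  t=0,i=19
  .###. -> .   bit 14 = 0  t=2,i=10
  .##.# -> #   bit 13 = 1  t=0,i=11
  .##.. -> #   bit 12 = 1  t=3,i=0
  .#.## -> .   bit 11 = 0  t=1,i=7
  .#.#. -> .   bit 10 = 0  t=1,i=2
  .#..# -> #   bit 9 = 1  t=0,i=8
  .#... -> #   bit 8 = 1  t=0,i=3
  ..### -> .   bit 7 = 0  t=0,i=18
  ..##. -> #   bit 6 = 1  t=0,i=10
  ..#.# -> #   bit 5 = 1  t=1,i=6
  ..#.. -> .   bit 4 = 0  t=0,i=7
  ...## -> #   bit 3 = 1  t=0,i=17
  ...#. -> #   bit 2 = 1  t=0,i=6
  ....# -> .   bit 1 = 0  t=0,i=5
  ..... -> .   bit 0 = 0  t=7,i=1
  bits 11000101011010101011001101101100 = 3312104300

3312104300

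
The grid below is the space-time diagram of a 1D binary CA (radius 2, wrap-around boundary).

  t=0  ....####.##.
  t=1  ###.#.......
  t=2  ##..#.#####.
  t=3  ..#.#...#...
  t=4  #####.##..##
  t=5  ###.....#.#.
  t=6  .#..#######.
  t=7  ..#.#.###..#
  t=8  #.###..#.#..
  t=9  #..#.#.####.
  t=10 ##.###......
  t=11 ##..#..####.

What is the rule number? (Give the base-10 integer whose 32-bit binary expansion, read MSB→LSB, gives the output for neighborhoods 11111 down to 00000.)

  #####|#  b31=1 t=2,i=8
  ####.|.  b30=0 t=0,i=6
  ###.#|.  b29=0 t=0,i=7
  ###..|.  b28=0 t=5,i=2
  ##.##|.  b27=0 t=0,i=8
  ##.#.|.  b26=0 t=1,i=3
  ##..#|#  b25=1 t=2,i=2
  ##...|.  b24=0 t=0,i=11
  #.###|.  b23=0 t=2,i=6
  #.##.|.  b22=0 t=0,i=9
  #.#.#|#  b21=1 t=5,i=10
  #.#..|#  b20=1 t=1,i=4
  #..##|.  b19=0 t=4,i=9
  #..#.|.  b18=0 t=2,i=3
  #...#|#  b17=1 t=3,i=6
  #....|#  b16=1 t=0,i=0
  .####|.  b15=0 t=0,i=5
  .###.|#  b14=1 t=1,i=1
  .##.#|#  b13=1 t=10,i=1
  .##..|.  b12=0 t=0,i=10
  .#.##|.  b11=0 t=2,i=5
  .#.#.|#  b10=1 t=3,i=3
  .#..#|#  b9=1 t=6,i=2
  .#...|.  b8=0 t=1,i=5
  ..###|#  b7=1 t=0,i=4
  ..##.|#  b6=1 t=10,i=0
  ..#.#|#  b5=1 t=2,i=4
  ..#..|.  b4=0 t=3,i=8
  ...##|.  b3=0 t=0,i=3
  ...#.|#  b2=1 t=3,i=1
  ....#|#  b1=1 t=0,i=2
  .....|#  b0=1 t=0,i=1
  bits 10000010001100110110011011100111 = 2184406759

2184406759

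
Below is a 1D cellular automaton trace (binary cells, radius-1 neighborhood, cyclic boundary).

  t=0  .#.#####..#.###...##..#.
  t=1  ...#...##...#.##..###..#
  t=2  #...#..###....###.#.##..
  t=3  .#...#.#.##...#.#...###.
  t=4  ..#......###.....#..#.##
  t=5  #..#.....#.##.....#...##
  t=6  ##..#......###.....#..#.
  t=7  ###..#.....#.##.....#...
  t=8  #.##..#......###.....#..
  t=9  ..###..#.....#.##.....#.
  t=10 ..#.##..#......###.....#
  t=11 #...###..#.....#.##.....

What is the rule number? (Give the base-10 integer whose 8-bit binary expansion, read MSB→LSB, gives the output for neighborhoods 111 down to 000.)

  ### -> .   bit 7 = 0  t=0,i=4
  ##. -> #   bit 6 = 1  t=0,i=7
  #.# -> .   bit 5 = 0  t=0,i=2
  #.. -> #   bit 4 = 1  t=0,i=8
  .## -> #   bit 3 = 1  t=0,i=3
  .#. -> .   bit 2 = 0  t=0,i=1
  ..# -> .   bit 1 = 0  t=0,i=0
  ... -> .   bit 0 = 0  t=0,i=16
  bits 01011000 = 88

88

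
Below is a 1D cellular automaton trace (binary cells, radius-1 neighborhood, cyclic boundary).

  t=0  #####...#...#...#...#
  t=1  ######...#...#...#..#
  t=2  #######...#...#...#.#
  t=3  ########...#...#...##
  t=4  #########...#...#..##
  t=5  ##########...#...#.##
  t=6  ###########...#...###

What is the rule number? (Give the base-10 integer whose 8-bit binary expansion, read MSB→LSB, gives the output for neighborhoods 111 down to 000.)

  nb ###: next=#  (t=0,i=0, bit7=1)
  nb ##.: next=#  (t=0,i=4, bit6=1)
  nb #.#: next=#  (t=2,i=19, bit5=1)
  nb #..: next=#  (t=0,i=5, bit4=1)
  nb .##: next=#  (t=0,i=20, bit3=1)
  nb .#.: next=.  (t=0,i=8, bit2=0)
  nb ..#: next=.  (t=0,i=7, bit1=0)
  nb ...: next=.  (t=0,i=6, bit0=0)
  bits 11111000 = 248

248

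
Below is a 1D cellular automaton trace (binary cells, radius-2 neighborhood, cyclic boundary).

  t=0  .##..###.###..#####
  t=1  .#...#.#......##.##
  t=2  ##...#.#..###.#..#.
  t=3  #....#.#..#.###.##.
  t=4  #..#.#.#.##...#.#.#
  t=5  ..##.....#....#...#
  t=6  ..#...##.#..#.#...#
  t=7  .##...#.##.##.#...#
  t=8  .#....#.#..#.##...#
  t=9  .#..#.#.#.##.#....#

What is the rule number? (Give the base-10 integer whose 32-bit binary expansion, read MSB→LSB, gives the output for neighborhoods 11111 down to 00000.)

  nb #####: next=.  (t=0,i=16, bit31=0)
  nb ####.: next=#  (t=0,i=17, bit30=1)
  nb ###.#: next=#  (t=0,i=7, bit29=1)
  nb ###..: next=.  (t=0,i=11, bit28=0)
  nb ##.##: next=.  (t=0,i=0, bit27=0)
  nb ##.#.: next=#  (t=1,i=0, bit26=1)
  nb ##..#: next=.  (t=0,i=3, bit25=0)
  nb ##...: next=.  (t=2,i=2, bit24=0)
  nb #.###: next=.  (t=0,i=9, bit23=0)
  nb #.##.: next=#  (t=0,i=1, bit22=1)
  nb #.#.#: next=.  (t=4,i=5, bit21=0)
  nb #.#..: next=#  (t=1,i=1, bit20=1)
  nb #..##: next=.  (t=0,i=4, bit19=0)
  nb #..#.: next=#  (t=2,i=16, bit18=1)
  nb #...#: next=.  (t=1,i=3, bit17=0)
  nb #....: next=.  (t=1,i=9, bit16=0)
  nb .####: next=#  (t=0,i=15, bit15=1)
  nb .###.: next=.  (t=0,i=6, bit14=0)
  nb .##.#: next=.  (t=1,i=15, bit13=0)
  nb .##..: next=.  (t=0,i=2, bit12=0)
  nb .#.##: next=.  (t=2,i=18, bit11=0)
  nb .#.#.: next=.  (t=1,i=6, bit10=0)
  nb .#..#: next=.  (t=2,i=8, bit9=0)
  nb .#...: next=.  (t=1,i=2, bit8=0)
  nb ..###: next=#  (t=0,i=5, bit7=1)
  nb ..##.: next=#  (t=1,i=14, bit6=1)
  nb ..#.#: next=#  (t=1,i=5, bit5=1)
  nb ..#..: next=#  (t=5,i=9, bit4=1)
  nb ...##: next=.  (t=1,i=13, bit3=0)
  nb ...#.: next=.  (t=1,i=4, bit2=0)
  nb ....#: next=#  (t=1,i=12, bit1=1)
  nb .....: next=#  (t=1,i=10, bit0=1)
  bits 01100100010101001000000011110011 = 1683259635

1683259635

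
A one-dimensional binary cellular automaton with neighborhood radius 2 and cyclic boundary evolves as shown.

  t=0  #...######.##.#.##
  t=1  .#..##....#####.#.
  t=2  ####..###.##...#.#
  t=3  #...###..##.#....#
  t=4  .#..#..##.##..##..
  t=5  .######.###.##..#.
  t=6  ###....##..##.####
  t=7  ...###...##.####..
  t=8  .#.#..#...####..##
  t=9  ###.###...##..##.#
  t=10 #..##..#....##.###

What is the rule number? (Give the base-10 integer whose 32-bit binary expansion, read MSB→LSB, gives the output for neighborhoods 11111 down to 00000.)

  #####|.  b31=0 t=0,i=6
  ####.|.  b30=0 t=0,i=8
  ###.#|.  b29=0 t=0,i=9
  ###..|.  b28=0 t=0,i=0
  ##.##|#  b27=1 t=0,i=10
  ##.#.|#  b26=1 t=0,i=13
  ##..#|#  b25=1 t=2,i=4
  ##...|#  b24=1 t=0,i=1
  #.###|#  b23=1 t=0,i=16
  #.##.|#  b22=1 t=0,i=11
  #.#.#|#  b21=1 t=0,i=14
  #.#..|.  b20=0 t=1,i=16
  #..##|#  b19=1 t=1,i=3
  #..#.|#  b18=1 t=1,i=0
  #...#|.  b17=0 t=0,i=2
  #....|#  b16=1 t=1,i=7
  .####|#  b15=1 t=0,i=5
  .###.|.  b14=0 t=0,i=17
  .##.#|#  b13=1 t=0,i=12
  .##..|.  b12=0 t=1,i=5
  .#.##|.  b11=0 t=0,i=15
  .#.#.|#  b10=1 t=8,i=2
  .#..#|#  b9=1 t=1,i=2
  .#...|.  b8=0 t=3,i=13
  ..###|#  b7=1 t=0,i=4
  ..##.|.  b6=0 t=1,i=4
  ..#.#|.  b5=0 t=2,i=15
  ..#..|#  b4=1 t=1,i=1
  ...##|.  b3=0 t=0,i=3
  ...#.|.  b2=0 t=2,i=14
  ....#|#  b1=1 t=1,i=8
  .....|.  b0=0 t=7,i=0
  bits 00001111111011011010011010010010 = 267232914

267232914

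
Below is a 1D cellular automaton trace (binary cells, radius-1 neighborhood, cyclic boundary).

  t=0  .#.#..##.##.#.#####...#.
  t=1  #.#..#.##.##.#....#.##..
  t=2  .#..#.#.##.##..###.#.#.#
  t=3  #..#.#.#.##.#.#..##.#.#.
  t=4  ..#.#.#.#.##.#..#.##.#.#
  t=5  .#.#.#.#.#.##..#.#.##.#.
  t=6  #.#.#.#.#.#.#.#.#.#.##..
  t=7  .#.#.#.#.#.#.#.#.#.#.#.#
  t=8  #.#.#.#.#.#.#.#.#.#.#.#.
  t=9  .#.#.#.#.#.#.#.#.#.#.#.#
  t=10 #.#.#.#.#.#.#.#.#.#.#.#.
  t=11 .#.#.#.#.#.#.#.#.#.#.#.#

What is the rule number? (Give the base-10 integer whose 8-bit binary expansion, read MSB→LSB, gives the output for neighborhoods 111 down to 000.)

  nb ###: next=.  (t=0,i=15, bit7=0)
  nb ##.: next=#  (t=0,i=7, bit6=1)
  nb #.#: next=#  (t=0,i=2, bit5=1)
  nb #..: next=.  (t=0,i=4, bit4=0)
  nb .##: next=.  (t=0,i=6, bit3=0)
  nb .#.: next=.  (t=0,i=1, bit2=0)
  nb ..#: next=#  (t=0,i=0, bit1=1)
  nb ...: next=#  (t=0,i=20, bit0=1)
  bits 01100011 = 99

99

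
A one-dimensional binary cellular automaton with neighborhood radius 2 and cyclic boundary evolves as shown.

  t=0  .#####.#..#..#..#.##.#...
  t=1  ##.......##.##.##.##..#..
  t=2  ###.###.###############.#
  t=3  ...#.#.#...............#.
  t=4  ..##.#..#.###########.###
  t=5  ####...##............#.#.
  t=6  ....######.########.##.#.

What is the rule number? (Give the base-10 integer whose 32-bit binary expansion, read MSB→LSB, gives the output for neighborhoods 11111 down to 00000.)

191787517

  ##### -> .   bit 31 = 0  t=0,i=3
  ####. -> .   bit 30 = 0  t=0,i=4
  ###.# -> .   bit 29 = 0  t=0,i=5
  ###.. -> .   bit 28 = 0  t=4,i=24
  ##.## -> #   bit 27 = 1  t=1,i=11
  ##.#. -> .   bit 26 = 0  t=0,i=6
  ##..# -> #   bit 25 = 1  t=1,i=20
  ##... -> #   bit 24 = 1  t=1,i=2
  #.### -> .   bit 23 = 0  t=2,i=4
  #.##. -> #   bit 22 = 1  t=0,i=18
  #.#.# -> #   bit 21 = 1  t=3,i=5
  #.#.. -> .   bit 20 = 0  t=0,i=7
  #..## -> #   bit 19 = 1  t=1,i=24
  #..#. -> #   bit 18 = 1  t=0,i=9
  #...# -> #   bit 17 = 1  t=5,i=5
  #.... -> .   bit 16 = 0  t=0,i=23
  .#### -> .   bit 15 = 0  t=0,i=2
  .###. -> #   bit 14 = 1  t=2,i=5
  .##.# -> #   bit 13 = 1  t=0,i=19
  .##.. -> #   bit 12 = 1  t=1,i=1
  .#.## -> .   bit 11 = 0  t=0,i=17
  .#.#. -> .   bit 10 = 0  t=3,i=4
  .#..# -> .   bit 9 = 0  t=0,i=8
  .#... -> #   bit 8 = 1  t=0,i=22
  ..### -> #   bit 7 = 1  t=0,i=1
  ..##. -> #   bit 6 = 1  t=1,i=0
  ..#.# -> #   bit 5 = 1  t=0,i=16
  ..#.. -> #   bit 4 = 1  t=0,i=10
  ...## -> #   bit 3 = 1  t=0,i=0
  ...#. -> #   bit 2 = 1  t=3,i=2
  ....# -> .   bit 1 = 0  t=0,i=24
  ..... -> #   bit 0 = 1  t=1,i=4
  bits 00001011011011100111000111111101 = 191787517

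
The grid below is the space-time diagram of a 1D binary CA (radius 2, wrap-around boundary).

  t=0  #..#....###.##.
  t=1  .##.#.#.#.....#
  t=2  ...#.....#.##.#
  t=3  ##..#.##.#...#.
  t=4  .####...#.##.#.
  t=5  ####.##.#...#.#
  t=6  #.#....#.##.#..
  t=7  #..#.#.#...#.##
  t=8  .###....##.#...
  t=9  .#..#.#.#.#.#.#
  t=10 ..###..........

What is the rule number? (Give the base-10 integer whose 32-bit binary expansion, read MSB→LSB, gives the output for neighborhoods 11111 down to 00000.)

1192137699

  nb #####: next=.  (t=5,i=1, bit31=0)
  nb ####.: next=#  (t=4,i=3, bit30=1)
  nb ###.#: next=.  (t=0,i=10, bit29=0)
  nb ###..: next=.  (t=4,i=4, bit28=0)
  nb ##.##: next=.  (t=0,i=11, bit27=0)
  nb ##.#.: next=#  (t=0,i=14, bit26=1)
  nb ##..#: next=#  (t=3,i=2, bit25=1)
  nb ##...: next=#  (t=4,i=5, bit24=1)
  nb #.###: next=.  (t=5,i=14, bit23=0)
  nb #.##.: next=.  (t=0,i=12, bit22=0)
  nb #.#.#: next=.  (t=1,i=4, bit21=0)
  nb #.#..: next=.  (t=0,i=0, bit20=0)
  nb #..##: next=#  (t=4,i=0, bit19=1)
  nb #..#.: next=#  (t=0,i=2, bit18=1)
  nb #...#: next=#  (t=2,i=1, bit17=1)
  nb #....: next=.  (t=0,i=5, bit16=0)
  nb .####: next=#  (t=4,i=2, bit15=1)
  nb .###.: next=.  (t=0,i=9, bit14=0)
  nb .##.#: next=.  (t=0,i=13, bit13=0)
  nb .##..: next=#  (t=3,i=1, bit12=1)
  nb .#.##: next=.  (t=1,i=0, bit11=0)
  nb .#.#.: next=.  (t=1,i=5, bit10=0)
  nb .#..#: next=#  (t=0,i=1, bit9=1)
  nb .#...: next=#  (t=0,i=4, bit8=1)
  nb ..###: next=#  (t=0,i=8, bit7=1)
  nb ..##.: next=#  (t=8,i=8, bit6=1)
  nb ..#.#: next=#  (t=1,i=14, bit5=1)
  nb ..#..: next=.  (t=0,i=3, bit4=0)
  nb ...##: next=.  (t=0,i=7, bit3=0)
  nb ...#.: next=.  (t=1,i=13, bit2=0)
  nb ....#: next=#  (t=0,i=6, bit1=1)
  nb .....: next=#  (t=1,i=11, bit0=1)
  bits 01000111000011101001001111100011 = 1192137699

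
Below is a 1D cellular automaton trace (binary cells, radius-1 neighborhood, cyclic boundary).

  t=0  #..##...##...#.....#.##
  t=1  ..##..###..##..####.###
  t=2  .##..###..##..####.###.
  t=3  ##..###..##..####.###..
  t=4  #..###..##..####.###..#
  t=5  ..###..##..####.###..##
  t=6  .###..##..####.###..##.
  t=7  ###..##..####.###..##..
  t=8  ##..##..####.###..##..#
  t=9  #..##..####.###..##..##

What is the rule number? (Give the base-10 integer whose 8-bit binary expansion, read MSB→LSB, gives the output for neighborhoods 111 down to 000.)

171

  ###|#  b7=1 t=0,i=22
  ##.|.  b6=0 t=0,i=0
  #.#|#  b5=1 t=0,i=20
  #..|.  b4=0 t=0,i=1
  .##|#  b3=1 t=0,i=3
  .#.|.  b2=0 t=0,i=13
  ..#|#  b1=1 t=0,i=2
  ...|#  b0=1 t=0,i=6
  bits 10101011 = 171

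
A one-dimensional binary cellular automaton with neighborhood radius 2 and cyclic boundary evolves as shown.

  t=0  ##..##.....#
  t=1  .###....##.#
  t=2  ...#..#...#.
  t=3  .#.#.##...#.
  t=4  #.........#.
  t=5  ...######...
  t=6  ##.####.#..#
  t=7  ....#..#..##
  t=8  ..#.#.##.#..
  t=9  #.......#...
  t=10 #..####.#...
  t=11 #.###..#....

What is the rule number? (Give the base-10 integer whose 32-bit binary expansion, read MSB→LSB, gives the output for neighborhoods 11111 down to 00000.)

  [31] ##### => #  t=5,i=5
  [30] ####. => .  t=5,i=7
  [29] ###.# => .  t=6,i=1
  [28] ###.. => #  t=0,i=1
  [27] ##.## => .  t=6,i=2
  [26] ##.#. => #  t=1,i=10
  [25] ##..# => #  t=0,i=2
  [24] ##... => .  t=0,i=6
  [23] #.### => .  t=1,i=1
  [22] #.##. => .  t=3,i=5
  [21] #.#.# => .  t=1,i=11
  [20] #.#.. => .  t=4,i=0
  [19] #..## => #  t=0,i=3
  [18] #..#. => #  t=2,i=5
  [17] #...# => .  t=2,i=8
  [16] #.... => .  t=0,i=7
  [15] .#### => #  t=5,i=4
  [14] .###. => .  t=0,i=0
  [13] .##.# => .  t=1,i=9
  [12] .##.. => .  t=0,i=5
  [11] .#.## => .  t=1,i=0
  [10] .#.#. => .  t=3,i=2
  [9] .#..# => .  t=2,i=4
  [8] .#... => .  t=2,i=7
  [7] ..### => #  t=0,i=11
  [6] ..##. => .  t=0,i=4
  [5] ..#.# => .  t=3,i=1
  [4] ..#.. => #  t=2,i=3
  [3] ...## => .  t=0,i=10
  [2] ...#. => .  t=2,i=2
  [1] ....# => #  t=0,i=9
  [0] ..... => #  t=0,i=8
  bits 10010110000011001000000010010011 = 2517401747

2517401747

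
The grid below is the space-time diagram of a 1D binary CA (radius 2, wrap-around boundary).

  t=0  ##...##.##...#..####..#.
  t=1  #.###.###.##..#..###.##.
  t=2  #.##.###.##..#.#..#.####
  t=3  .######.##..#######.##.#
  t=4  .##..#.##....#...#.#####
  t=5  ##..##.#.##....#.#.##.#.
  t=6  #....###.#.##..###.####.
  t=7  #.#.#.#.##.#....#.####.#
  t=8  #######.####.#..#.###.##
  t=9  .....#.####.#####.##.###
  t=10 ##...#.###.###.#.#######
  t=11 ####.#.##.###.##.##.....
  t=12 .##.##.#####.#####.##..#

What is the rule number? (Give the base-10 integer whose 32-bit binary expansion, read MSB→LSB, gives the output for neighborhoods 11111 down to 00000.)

  ##### -> .   bit 31 = 0  t=2,i=22
  ####. -> #   bit 30 = 1  t=0,i=18
  ###.# -> .   bit 29 = 0  t=1,i=4
  ###.. -> #   bit 28 = 1  t=0,i=19
  ##.## -> #   bit 27 = 1  t=0,i=7
  ##.#. -> #   bit 26 = 1  t=1,i=23
  ##..# -> .   bit 25 = 0  t=0,i=20
  ##... -> #   bit 24 = 1  t=0,i=2
  #.### -> #   bit 23 = 1  t=1,i=2
  #.##. -> #   bit 22 = 1  t=0,i=0
  #.#.# -> #   bit 21 = 1  t=1,i=0
  #.#.. -> #   bit 20 = 1  t=2,i=15
  #..## -> .   bit 19 = 0  t=0,i=15
  #..#. -> #   bit 18 = 1  t=0,i=21
  #...# -> #   bit 17 = 1  t=0,i=3
  #.... -> #   bit 16 = 1  t=4,i=10
  .#### -> #   bit 15 = 1  t=0,i=17
  .###. -> #   bit 14 = 1  t=1,i=3
  .##.# -> #   bit 13 = 1  t=0,i=6
  .##.. -> .   bit 12 = 0  t=0,i=1
  .#.## -> .   bit 11 = 0  t=0,i=23
  .#.#. -> #   bit 10 = 1  t=2,i=14
  .#..# -> #   bit 9 = 1  t=0,i=14
  .#... -> .   bit 8 = 0  t=4,i=14
  ..### -> .   bit 7 = 0  t=0,i=16
  ..##. -> .   bit 6 = 0  t=0,i=5
  ..#.# -> #   bit 5 = 1  t=0,i=22
  ..#.. -> .   bit 4 = 0  t=0,i=13
  ...## -> #   bit 3 = 1  t=0,i=4
  ...#. -> .   bit 2 = 0  t=0,i=12
  ....# -> .   bit 1 = 0  t=4,i=11
  ..... -> .   bit 0 = 0  t=9,i=2
  bits 01011101111101111110011000101000 = 1576527400

1576527400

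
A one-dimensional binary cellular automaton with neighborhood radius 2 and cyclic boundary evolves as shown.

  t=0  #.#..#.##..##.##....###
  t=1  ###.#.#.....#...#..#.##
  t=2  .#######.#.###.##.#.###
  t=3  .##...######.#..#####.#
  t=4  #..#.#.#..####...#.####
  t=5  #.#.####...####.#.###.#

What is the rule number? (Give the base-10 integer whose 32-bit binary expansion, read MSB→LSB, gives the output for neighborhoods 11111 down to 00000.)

  #####|.  b31=0 t=1,i=0
  ####.|#  b30=1 t=0,i=22
  ###.#|#  b29=1 t=0,i=0
  ###..|#  b28=1 t=4,i=0
  ##.##|.  b27=0 t=0,i=13
  ##.#.|#  b26=1 t=0,i=1
  ##..#|.  b25=0 t=0,i=9
  ##...|#  b24=1 t=0,i=16
  #.###|#  b23=1 t=1,i=21
  #.##.|.  b22=0 t=0,i=7
  #.#.#|#  b21=1 t=1,i=4
  #.#..|#  b20=1 t=0,i=2
  #..##|.  b19=0 t=0,i=10
  #..#.|#  b18=1 t=0,i=4
  #...#|.  b17=0 t=1,i=14
  #....|.  b16=0 t=0,i=17
  .####|#  b15=1 t=0,i=21
  .###.|.  b14=0 t=2,i=12
  .##.#|#  b13=1 t=0,i=12
  .##..|.  b12=0 t=0,i=8
  .#.##|#  b11=1 t=0,i=6
  .#.#.|#  b10=1 t=1,i=5
  .#..#|.  b9=0 t=0,i=3
  .#...|#  b8=1 t=1,i=7
  ..###|.  b7=0 t=0,i=20
  ..##.|.  b6=0 t=0,i=11
  ..#.#|.  b5=0 t=0,i=5
  ..#..|#  b4=1 t=1,i=12
  ...##|#  b3=1 t=0,i=19
  ...#.|#  b2=1 t=1,i=11
  ....#|.  b1=0 t=0,i=18
  .....|#  b0=1 t=1,i=9
  bits 01110101101101001010110100011101 = 1974775069

1974775069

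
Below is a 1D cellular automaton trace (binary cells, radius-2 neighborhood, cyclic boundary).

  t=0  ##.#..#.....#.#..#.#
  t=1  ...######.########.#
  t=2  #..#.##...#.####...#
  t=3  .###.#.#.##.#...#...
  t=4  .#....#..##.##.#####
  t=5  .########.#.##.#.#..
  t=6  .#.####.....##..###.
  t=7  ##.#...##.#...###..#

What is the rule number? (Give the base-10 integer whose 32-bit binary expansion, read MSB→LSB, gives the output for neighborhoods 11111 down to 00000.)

2212308918

  nb #####: next=#  (t=1,i=5, bit31=1)
  nb ####.: next=.  (t=1,i=7, bit30=0)
  nb ###.#: next=.  (t=0,i=1, bit29=0)
  nb ###..: next=.  (t=2,i=15, bit28=0)
  nb ##.##: next=.  (t=1,i=9, bit27=0)
  nb ##.#.: next=.  (t=0,i=2, bit26=0)
  nb ##..#: next=#  (t=2,i=1, bit25=1)
  nb ##...: next=#  (t=2,i=7, bit24=1)
  nb #.###: next=#  (t=0,i=19, bit23=1)
  nb #.##.: next=#  (t=2,i=5, bit22=1)
  nb #.#.#: next=.  (t=3,i=5, bit21=0)
  nb #.#..: next=#  (t=0,i=3, bit20=1)
  nb #..##: next=#  (t=4,i=8, bit19=1)
  nb #..#.: next=#  (t=0,i=5, bit18=1)
  nb #...#: next=.  (t=1,i=1, bit17=0)
  nb #....: next=#  (t=0,i=8, bit16=1)
  nb .####: next=.  (t=1,i=4, bit15=0)
  nb .###.: next=.  (t=0,i=0, bit14=0)
  nb .##.#: next=#  (t=3,i=10, bit13=1)
  nb .##..: next=.  (t=2,i=0, bit12=0)
  nb .#.##: next=.  (t=0,i=18, bit11=0)
  nb .#.#.: next=#  (t=0,i=13, bit10=1)
  nb .#..#: next=#  (t=0,i=4, bit9=1)
  nb .#...: next=#  (t=0,i=7, bit8=1)
  nb ..###: next=#  (t=1,i=3, bit7=1)
  nb ..##.: next=.  (t=2,i=19, bit6=0)
  nb ..#.#: next=#  (t=0,i=12, bit5=1)
  nb ..#..: next=#  (t=0,i=6, bit4=1)
  nb ...##: next=.  (t=1,i=2, bit3=0)
  nb ...#.: next=#  (t=0,i=11, bit2=1)
  nb ....#: next=#  (t=0,i=10, bit1=1)
  nb .....: next=.  (t=0,i=9, bit0=0)
  bits 10000011110111010010011110110110 = 2212308918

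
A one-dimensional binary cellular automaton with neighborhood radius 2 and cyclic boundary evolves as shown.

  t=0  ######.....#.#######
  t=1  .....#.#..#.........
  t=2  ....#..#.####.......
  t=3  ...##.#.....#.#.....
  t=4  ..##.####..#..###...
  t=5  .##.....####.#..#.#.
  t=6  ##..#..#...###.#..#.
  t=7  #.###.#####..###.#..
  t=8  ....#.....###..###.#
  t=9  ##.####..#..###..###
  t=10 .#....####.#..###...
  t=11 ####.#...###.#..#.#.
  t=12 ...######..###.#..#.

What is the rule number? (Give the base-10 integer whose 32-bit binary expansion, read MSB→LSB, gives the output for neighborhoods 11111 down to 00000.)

  [31] ##### => .  t=0,i=0
  [30] ####. => .  t=0,i=4
  [29] ###.# => #  t=5,i=11
  [28] ###.. => #  t=0,i=5
  [27] ##.## => .  t=4,i=4
  [26] ##.#. => #  t=3,i=5
  [25] ##..# => #  t=4,i=9
  [24] ##... => .  t=0,i=6
  [23] #.### => .  t=0,i=13
  [22] #.##. => #  t=6,i=0
  [21] #.#.# => #  t=11,i=18
  [20] #.#.. => #  t=1,i=7
  [19] #..## => #  t=4,i=13
  [18] #..#. => #  t=1,i=9
  [17] #...# => #  t=6,i=9
  [16] #.... => #  t=0,i=7
  [15] .#### => .  t=0,i=14
  [14] .###. => .  t=4,i=15
  [13] .##.# => .  t=3,i=4
  [12] .##.. => .  t=5,i=2
  [11] .#.## => .  t=0,i=12
  [10] .#.#. => .  t=1,i=6
  [9] .#..# => .  t=1,i=8
  [8] .#... => #  t=1,i=11
  [7] ..### => .  t=4,i=14
  [6] ..##. => #  t=3,i=3
  [5] ..#.# => .  t=0,i=11
  [4] ..#.. => #  t=1,i=10
  [3] ...## => #  t=3,i=2
  [2] ...#. => #  t=0,i=10
  [1] ....# => .  t=0,i=9
  [0] ..... => .  t=0,i=8
  bits 00110110011111110000000101011100 = 914293084

914293084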